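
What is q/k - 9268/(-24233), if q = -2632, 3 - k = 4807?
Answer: 27076182/29103833 ≈ 0.93033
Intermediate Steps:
k = -4804 (k = 3 - 1*4807 = 3 - 4807 = -4804)
q/k - 9268/(-24233) = -2632/(-4804) - 9268/(-24233) = -2632*(-1/4804) - 9268*(-1/24233) = 658/1201 + 9268/24233 = 27076182/29103833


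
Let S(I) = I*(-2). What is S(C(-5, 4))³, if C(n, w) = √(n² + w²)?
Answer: -328*√41 ≈ -2100.2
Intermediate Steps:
S(I) = -2*I
S(C(-5, 4))³ = (-2*√((-5)² + 4²))³ = (-2*√(25 + 16))³ = (-2*√41)³ = -328*√41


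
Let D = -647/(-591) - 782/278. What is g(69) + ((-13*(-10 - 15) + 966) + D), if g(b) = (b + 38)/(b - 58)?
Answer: 1173835264/903639 ≈ 1299.0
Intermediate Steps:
g(b) = (38 + b)/(-58 + b)
D = -141148/82149 (D = -647*(-1/591) - 782*1/278 = 647/591 - 391/139 = -141148/82149 ≈ -1.7182)
g(69) + ((-13*(-10 - 15) + 966) + D) = (38 + 69)/(-58 + 69) + ((-13*(-10 - 15) + 966) - 141148/82149) = 107/11 + ((-13*(-25) + 966) - 141148/82149) = (1/11)*107 + ((325 + 966) - 141148/82149) = 107/11 + (1291 - 141148/82149) = 107/11 + 105913211/82149 = 1173835264/903639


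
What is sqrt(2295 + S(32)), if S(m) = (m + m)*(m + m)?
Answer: sqrt(6391) ≈ 79.944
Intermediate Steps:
S(m) = 4*m**2 (S(m) = (2*m)*(2*m) = 4*m**2)
sqrt(2295 + S(32)) = sqrt(2295 + 4*32**2) = sqrt(2295 + 4*1024) = sqrt(2295 + 4096) = sqrt(6391)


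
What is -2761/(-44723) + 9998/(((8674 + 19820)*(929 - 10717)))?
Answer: 384796874719/6236606070828 ≈ 0.061700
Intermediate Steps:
-2761/(-44723) + 9998/(((8674 + 19820)*(929 - 10717))) = -2761*(-1/44723) + 9998/((28494*(-9788))) = 2761/44723 + 9998/(-278899272) = 2761/44723 + 9998*(-1/278899272) = 2761/44723 - 4999/139449636 = 384796874719/6236606070828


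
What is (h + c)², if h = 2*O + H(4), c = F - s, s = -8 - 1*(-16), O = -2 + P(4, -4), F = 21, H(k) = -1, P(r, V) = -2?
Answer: 16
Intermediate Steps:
O = -4 (O = -2 - 2 = -4)
s = 8 (s = -8 + 16 = 8)
c = 13 (c = 21 - 1*8 = 21 - 8 = 13)
h = -9 (h = 2*(-4) - 1 = -8 - 1 = -9)
(h + c)² = (-9 + 13)² = 4² = 16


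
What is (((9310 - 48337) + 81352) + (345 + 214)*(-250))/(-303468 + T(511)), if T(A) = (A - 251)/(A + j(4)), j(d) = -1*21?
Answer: 4773825/14869906 ≈ 0.32104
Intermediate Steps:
j(d) = -21
T(A) = (-251 + A)/(-21 + A) (T(A) = (A - 251)/(A - 21) = (-251 + A)/(-21 + A))
(((9310 - 48337) + 81352) + (345 + 214)*(-250))/(-303468 + T(511)) = (((9310 - 48337) + 81352) + (345 + 214)*(-250))/(-303468 + (-251 + 511)/(-21 + 511)) = ((-39027 + 81352) + 559*(-250))/(-303468 + 260/490) = (42325 - 139750)/(-303468 + (1/490)*260) = -97425/(-303468 + 26/49) = -97425/(-14869906/49) = -97425*(-49/14869906) = 4773825/14869906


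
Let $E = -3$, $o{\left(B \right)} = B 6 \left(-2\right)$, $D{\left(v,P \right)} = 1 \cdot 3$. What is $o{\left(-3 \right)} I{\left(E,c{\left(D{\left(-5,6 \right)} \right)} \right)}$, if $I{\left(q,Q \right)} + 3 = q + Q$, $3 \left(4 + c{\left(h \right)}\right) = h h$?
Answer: $-252$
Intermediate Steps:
$D{\left(v,P \right)} = 3$
$c{\left(h \right)} = -4 + \frac{h^{2}}{3}$ ($c{\left(h \right)} = -4 + \frac{h h}{3} = -4 + \frac{h^{2}}{3}$)
$o{\left(B \right)} = - 12 B$ ($o{\left(B \right)} = 6 B \left(-2\right) = - 12 B$)
$I{\left(q,Q \right)} = -3 + Q + q$ ($I{\left(q,Q \right)} = -3 + \left(q + Q\right) = -3 + \left(Q + q\right) = -3 + Q + q$)
$o{\left(-3 \right)} I{\left(E,c{\left(D{\left(-5,6 \right)} \right)} \right)} = \left(-12\right) \left(-3\right) \left(-3 - \left(4 - \frac{3^{2}}{3}\right) - 3\right) = 36 \left(-3 + \left(-4 + \frac{1}{3} \cdot 9\right) - 3\right) = 36 \left(-3 + \left(-4 + 3\right) - 3\right) = 36 \left(-3 - 1 - 3\right) = 36 \left(-7\right) = -252$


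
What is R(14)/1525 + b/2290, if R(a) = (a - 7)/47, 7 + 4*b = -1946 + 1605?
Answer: -1243939/32827150 ≈ -0.037894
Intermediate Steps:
b = -87 (b = -7/4 + (-1946 + 1605)/4 = -7/4 + (¼)*(-341) = -7/4 - 341/4 = -87)
R(a) = -7/47 + a/47 (R(a) = (-7 + a)/47 = -7/47 + a/47)
R(14)/1525 + b/2290 = (-7/47 + (1/47)*14)/1525 - 87/2290 = (-7/47 + 14/47)*(1/1525) - 87*1/2290 = (7/47)*(1/1525) - 87/2290 = 7/71675 - 87/2290 = -1243939/32827150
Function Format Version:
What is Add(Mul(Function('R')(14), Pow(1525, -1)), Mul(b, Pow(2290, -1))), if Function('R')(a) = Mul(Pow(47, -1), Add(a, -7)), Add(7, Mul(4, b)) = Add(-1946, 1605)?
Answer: Rational(-1243939, 32827150) ≈ -0.037894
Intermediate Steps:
b = -87 (b = Add(Rational(-7, 4), Mul(Rational(1, 4), Add(-1946, 1605))) = Add(Rational(-7, 4), Mul(Rational(1, 4), -341)) = Add(Rational(-7, 4), Rational(-341, 4)) = -87)
Function('R')(a) = Add(Rational(-7, 47), Mul(Rational(1, 47), a)) (Function('R')(a) = Mul(Rational(1, 47), Add(-7, a)) = Add(Rational(-7, 47), Mul(Rational(1, 47), a)))
Add(Mul(Function('R')(14), Pow(1525, -1)), Mul(b, Pow(2290, -1))) = Add(Mul(Add(Rational(-7, 47), Mul(Rational(1, 47), 14)), Pow(1525, -1)), Mul(-87, Pow(2290, -1))) = Add(Mul(Add(Rational(-7, 47), Rational(14, 47)), Rational(1, 1525)), Mul(-87, Rational(1, 2290))) = Add(Mul(Rational(7, 47), Rational(1, 1525)), Rational(-87, 2290)) = Add(Rational(7, 71675), Rational(-87, 2290)) = Rational(-1243939, 32827150)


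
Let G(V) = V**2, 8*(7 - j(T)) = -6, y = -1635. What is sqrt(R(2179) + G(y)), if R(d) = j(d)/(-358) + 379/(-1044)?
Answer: sqrt(10372895468005114)/62292 ≈ 1635.0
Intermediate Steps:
j(T) = 31/4 (j(T) = 7 - 1/8*(-6) = 7 + 3/4 = 31/4)
R(d) = -143773/373752 (R(d) = (31/4)/(-358) + 379/(-1044) = (31/4)*(-1/358) + 379*(-1/1044) = -31/1432 - 379/1044 = -143773/373752)
sqrt(R(2179) + G(y)) = sqrt(-143773/373752 + (-1635)**2) = sqrt(-143773/373752 + 2673225) = sqrt(999123046427/373752) = sqrt(10372895468005114)/62292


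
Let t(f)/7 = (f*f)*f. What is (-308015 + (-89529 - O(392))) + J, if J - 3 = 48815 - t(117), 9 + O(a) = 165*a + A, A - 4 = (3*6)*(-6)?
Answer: -11624584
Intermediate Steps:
A = -104 (A = 4 + (3*6)*(-6) = 4 + 18*(-6) = 4 - 108 = -104)
O(a) = -113 + 165*a (O(a) = -9 + (165*a - 104) = -9 + (-104 + 165*a) = -113 + 165*a)
t(f) = 7*f**3 (t(f) = 7*((f*f)*f) = 7*(f**2*f) = 7*f**3)
J = -11162473 (J = 3 + (48815 - 7*117**3) = 3 + (48815 - 7*1601613) = 3 + (48815 - 1*11211291) = 3 + (48815 - 11211291) = 3 - 11162476 = -11162473)
(-308015 + (-89529 - O(392))) + J = (-308015 + (-89529 - (-113 + 165*392))) - 11162473 = (-308015 + (-89529 - (-113 + 64680))) - 11162473 = (-308015 + (-89529 - 1*64567)) - 11162473 = (-308015 + (-89529 - 64567)) - 11162473 = (-308015 - 154096) - 11162473 = -462111 - 11162473 = -11624584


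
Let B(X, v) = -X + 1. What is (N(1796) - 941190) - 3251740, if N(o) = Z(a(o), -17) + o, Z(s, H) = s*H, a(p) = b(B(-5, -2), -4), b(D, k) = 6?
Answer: -4191236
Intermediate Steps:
B(X, v) = 1 - X
a(p) = 6
Z(s, H) = H*s
N(o) = -102 + o (N(o) = -17*6 + o = -102 + o)
(N(1796) - 941190) - 3251740 = ((-102 + 1796) - 941190) - 3251740 = (1694 - 941190) - 3251740 = -939496 - 3251740 = -4191236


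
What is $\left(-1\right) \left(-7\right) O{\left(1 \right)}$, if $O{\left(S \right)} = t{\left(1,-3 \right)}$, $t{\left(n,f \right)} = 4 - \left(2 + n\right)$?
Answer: $7$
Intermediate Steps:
$t{\left(n,f \right)} = 2 - n$ ($t{\left(n,f \right)} = 4 - \left(2 + n\right) = 2 - n$)
$O{\left(S \right)} = 1$ ($O{\left(S \right)} = 2 - 1 = 1$)
$\left(-1\right) \left(-7\right) O{\left(1 \right)} = \left(-1\right) \left(-7\right) 1 = 7 \cdot 1 = 7$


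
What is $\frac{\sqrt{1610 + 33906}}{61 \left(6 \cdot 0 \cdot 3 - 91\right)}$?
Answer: $- \frac{2 \sqrt{8879}}{5551} \approx -0.03395$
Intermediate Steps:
$\frac{\sqrt{1610 + 33906}}{61 \left(6 \cdot 0 \cdot 3 - 91\right)} = \frac{\sqrt{35516}}{61 \left(0 \cdot 3 - 91\right)} = \frac{2 \sqrt{8879}}{61 \left(0 - 91\right)} = \frac{2 \sqrt{8879}}{61 \left(-91\right)} = \frac{2 \sqrt{8879}}{-5551} = 2 \sqrt{8879} \left(- \frac{1}{5551}\right) = - \frac{2 \sqrt{8879}}{5551}$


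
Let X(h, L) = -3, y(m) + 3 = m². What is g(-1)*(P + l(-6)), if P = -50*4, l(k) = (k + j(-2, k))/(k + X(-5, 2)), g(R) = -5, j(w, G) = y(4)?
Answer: 9035/9 ≈ 1003.9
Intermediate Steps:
y(m) = -3 + m²
j(w, G) = 13 (j(w, G) = -3 + 4² = -3 + 16 = 13)
l(k) = (13 + k)/(-3 + k) (l(k) = (k + 13)/(k - 3) = (13 + k)/(-3 + k))
P = -200
g(-1)*(P + l(-6)) = -5*(-200 + (13 - 6)/(-3 - 6)) = -5*(-200 + 7/(-9)) = -5*(-200 - ⅑*7) = -5*(-200 - 7/9) = -5*(-1807/9) = 9035/9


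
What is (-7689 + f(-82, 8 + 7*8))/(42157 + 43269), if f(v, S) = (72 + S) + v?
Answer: -7635/85426 ≈ -0.089376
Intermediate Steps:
f(v, S) = 72 + S + v
(-7689 + f(-82, 8 + 7*8))/(42157 + 43269) = (-7689 + (72 + (8 + 7*8) - 82))/(42157 + 43269) = (-7689 + (72 + (8 + 56) - 82))/85426 = (-7689 + (72 + 64 - 82))*(1/85426) = (-7689 + 54)*(1/85426) = -7635*1/85426 = -7635/85426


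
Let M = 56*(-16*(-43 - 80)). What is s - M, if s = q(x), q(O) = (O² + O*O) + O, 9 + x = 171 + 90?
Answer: 17052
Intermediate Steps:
M = 110208 (M = 56*(-16*(-123)) = 56*1968 = 110208)
x = 252 (x = -9 + (171 + 90) = -9 + 261 = 252)
q(O) = O + 2*O² (q(O) = (O² + O²) + O = 2*O² + O = O + 2*O²)
s = 127260 (s = 252*(1 + 2*252) = 252*(1 + 504) = 252*505 = 127260)
s - M = 127260 - 1*110208 = 127260 - 110208 = 17052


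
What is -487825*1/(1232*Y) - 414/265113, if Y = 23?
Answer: -14371164481/834693552 ≈ -17.217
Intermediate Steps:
-487825*1/(1232*Y) - 414/265113 = -487825/(23*(22*56)) - 414/265113 = -487825/(23*1232) - 414*1/265113 = -487825/28336 - 46/29457 = -14371164481/834693552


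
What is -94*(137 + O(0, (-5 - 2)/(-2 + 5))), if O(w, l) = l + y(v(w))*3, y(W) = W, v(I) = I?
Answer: -37976/3 ≈ -12659.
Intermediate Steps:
O(w, l) = l + 3*w (O(w, l) = l + w*3 = l + 3*w)
-94*(137 + O(0, (-5 - 2)/(-2 + 5))) = -94*(137 + ((-5 - 2)/(-2 + 5) + 3*0)) = -94*(137 + (-7/3 + 0)) = -94*(137 - 7/3) = -94*404/3 = -37976/3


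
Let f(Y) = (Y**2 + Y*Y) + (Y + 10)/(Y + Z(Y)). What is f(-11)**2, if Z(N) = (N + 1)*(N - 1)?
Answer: 695746129/11881 ≈ 58560.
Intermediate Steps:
Z(N) = (1 + N)*(-1 + N)
f(Y) = 2*Y**2 + (10 + Y)/(-1 + Y + Y**2) (f(Y) = (Y**2 + Y*Y) + (Y + 10)/(Y + (-1 + Y**2)) = (Y**2 + Y**2) + (10 + Y)/(-1 + Y + Y**2) = 2*Y**2 + (10 + Y)/(-1 + Y + Y**2))
f(-11)**2 = ((10 - 11 + 2*(-11)**3 + 2*(-11)**2*(-1 + (-11)**2))/(-1 - 11 + (-11)**2))**2 = ((10 - 11 + 2*(-1331) + 2*121*(-1 + 121))/(-1 - 11 + 121))**2 = ((10 - 11 - 2662 + 2*121*120)/109)**2 = ((10 - 11 - 2662 + 29040)/109)**2 = ((1/109)*26377)**2 = (26377/109)**2 = 695746129/11881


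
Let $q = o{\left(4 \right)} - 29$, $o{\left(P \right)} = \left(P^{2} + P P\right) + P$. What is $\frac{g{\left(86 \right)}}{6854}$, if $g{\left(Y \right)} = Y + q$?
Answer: $\frac{93}{6854} \approx 0.013569$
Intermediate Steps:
$o{\left(P \right)} = P + 2 P^{2}$ ($o{\left(P \right)} = \left(P^{2} + P^{2}\right) + P = 2 P^{2} + P = P + 2 P^{2}$)
$q = 7$ ($q = 4 \left(1 + 2 \cdot 4\right) - 29 = 4 \left(1 + 8\right) - 29 = 4 \cdot 9 - 29 = 36 - 29 = 7$)
$g{\left(Y \right)} = 7 + Y$ ($g{\left(Y \right)} = Y + 7 = 7 + Y$)
$\frac{g{\left(86 \right)}}{6854} = \frac{7 + 86}{6854} = 93 \cdot \frac{1}{6854} = \frac{93}{6854}$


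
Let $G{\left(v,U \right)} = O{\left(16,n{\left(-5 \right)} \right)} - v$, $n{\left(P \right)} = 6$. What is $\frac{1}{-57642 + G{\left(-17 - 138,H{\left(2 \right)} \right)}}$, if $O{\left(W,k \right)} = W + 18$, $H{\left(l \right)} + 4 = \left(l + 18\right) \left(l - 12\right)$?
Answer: $- \frac{1}{57453} \approx -1.7406 \cdot 10^{-5}$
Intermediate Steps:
$H{\left(l \right)} = -4 + \left(-12 + l\right) \left(18 + l\right)$ ($H{\left(l \right)} = -4 + \left(l + 18\right) \left(l - 12\right) = -4 + \left(18 + l\right) \left(-12 + l\right) = -4 + \left(-12 + l\right) \left(18 + l\right)$)
$O{\left(W,k \right)} = 18 + W$
$G{\left(v,U \right)} = 34 - v$ ($G{\left(v,U \right)} = \left(18 + 16\right) - v = 34 - v$)
$\frac{1}{-57642 + G{\left(-17 - 138,H{\left(2 \right)} \right)}} = \frac{1}{-57642 + \left(34 - \left(-17 - 138\right)\right)} = \frac{1}{-57642 + \left(34 - -155\right)} = \frac{1}{-57642 + \left(34 + 155\right)} = \frac{1}{-57642 + 189} = \frac{1}{-57453} = - \frac{1}{57453}$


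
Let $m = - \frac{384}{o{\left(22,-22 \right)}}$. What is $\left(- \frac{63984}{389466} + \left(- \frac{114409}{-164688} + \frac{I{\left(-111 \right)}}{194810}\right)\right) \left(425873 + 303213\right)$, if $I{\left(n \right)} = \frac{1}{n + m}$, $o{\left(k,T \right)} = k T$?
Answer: $\frac{352203070731149634701}{910748805905400} \approx 3.8672 \cdot 10^{5}$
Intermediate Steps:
$o{\left(k,T \right)} = T k$
$m = \frac{96}{121}$ ($m = - \frac{384}{\left(-22\right) 22} = - \frac{384}{-484} = \left(-384\right) \left(- \frac{1}{484}\right) = \frac{96}{121} \approx 0.79339$)
$I{\left(n \right)} = \frac{1}{\frac{96}{121} + n}$ ($I{\left(n \right)} = \frac{1}{n + \frac{96}{121}} = \frac{1}{\frac{96}{121} + n}$)
$\left(- \frac{63984}{389466} + \left(- \frac{114409}{-164688} + \frac{I{\left(-111 \right)}}{194810}\right)\right) \left(425873 + 303213\right) = \left(- \frac{63984}{389466} + \left(- \frac{114409}{-164688} + \frac{121 \frac{1}{96 + 121 \left(-111\right)}}{194810}\right)\right) \left(425873 + 303213\right) = \left(\left(-63984\right) \frac{1}{389466} + \left(\left(-114409\right) \left(- \frac{1}{164688}\right) + \frac{121}{96 - 13431} \cdot \frac{1}{194810}\right)\right) 729086 = \left(- \frac{10664}{64911} + \left(\frac{114409}{164688} + \frac{121}{-13335} \cdot \frac{1}{194810}\right)\right) 729086 = \left(- \frac{10664}{64911} + \left(\frac{114409}{164688} + 121 \left(- \frac{1}{13335}\right) \frac{1}{194810}\right)\right) 729086 = \left(- \frac{10664}{64911} + \left(\frac{114409}{164688} - \frac{1}{21469350}\right)\right) 729086 = \left(- \frac{10664}{64911} + \frac{409381116577}{589290718800}\right) 729086 = \frac{966149592040307}{1821497611810800} \cdot 729086 = \frac{352203070731149634701}{910748805905400}$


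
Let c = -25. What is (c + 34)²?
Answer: 81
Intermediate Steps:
(c + 34)² = (-25 + 34)² = 9² = 81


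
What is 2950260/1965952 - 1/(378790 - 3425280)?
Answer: 1123492444169/748656638560 ≈ 1.5007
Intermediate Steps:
2950260/1965952 - 1/(378790 - 3425280) = 2950260*(1/1965952) - 1/(-3046490) = 737565/491488 - 1*(-1/3046490) = 737565/491488 + 1/3046490 = 1123492444169/748656638560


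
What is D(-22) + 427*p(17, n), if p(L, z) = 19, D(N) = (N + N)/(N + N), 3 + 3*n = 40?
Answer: 8114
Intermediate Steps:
n = 37/3 (n = -1 + (⅓)*40 = -1 + 40/3 = 37/3 ≈ 12.333)
D(N) = 1 (D(N) = (2*N)/((2*N)) = (2*N)*(1/(2*N)) = 1)
D(-22) + 427*p(17, n) = 1 + 427*19 = 1 + 8113 = 8114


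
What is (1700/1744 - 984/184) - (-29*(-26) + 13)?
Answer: -7735329/10028 ≈ -771.37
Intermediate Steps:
(1700/1744 - 984/184) - (-29*(-26) + 13) = (1700*(1/1744) - 984*1/184) - (754 + 13) = (425/436 - 123/23) - 1*767 = -43853/10028 - 767 = -7735329/10028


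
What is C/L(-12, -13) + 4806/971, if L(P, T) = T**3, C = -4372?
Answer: 14803994/2133287 ≈ 6.9395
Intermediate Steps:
C/L(-12, -13) + 4806/971 = -4372/((-13)**3) + 4806/971 = -4372/(-2197) + 4806*(1/971) = -4372*(-1/2197) + 4806/971 = 4372/2197 + 4806/971 = 14803994/2133287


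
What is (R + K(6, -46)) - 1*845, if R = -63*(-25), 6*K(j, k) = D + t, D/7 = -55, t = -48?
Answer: 3947/6 ≈ 657.83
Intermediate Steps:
D = -385 (D = 7*(-55) = -385)
K(j, k) = -433/6 (K(j, k) = (-385 - 48)/6 = (⅙)*(-433) = -433/6)
R = 1575
(R + K(6, -46)) - 1*845 = (1575 - 433/6) - 1*845 = 9017/6 - 845 = 3947/6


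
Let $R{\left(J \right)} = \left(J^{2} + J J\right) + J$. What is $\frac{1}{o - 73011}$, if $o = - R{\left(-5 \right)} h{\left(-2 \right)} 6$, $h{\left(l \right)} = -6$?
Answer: $- \frac{1}{71391} \approx -1.4007 \cdot 10^{-5}$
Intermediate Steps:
$R{\left(J \right)} = J + 2 J^{2}$ ($R{\left(J \right)} = \left(J^{2} + J^{2}\right) + J = 2 J^{2} + J = J + 2 J^{2}$)
$o = 1620$ ($o = - - 5 \left(1 + 2 \left(-5\right)\right) \left(-6\right) 6 = - - 5 \left(1 - 10\right) \left(-6\right) 6 = - \left(-5\right) \left(-9\right) \left(-6\right) 6 = - 45 \left(-6\right) 6 = - \left(-270\right) 6 = \left(-1\right) \left(-1620\right) = 1620$)
$\frac{1}{o - 73011} = \frac{1}{1620 - 73011} = \frac{1}{-71391} = - \frac{1}{71391}$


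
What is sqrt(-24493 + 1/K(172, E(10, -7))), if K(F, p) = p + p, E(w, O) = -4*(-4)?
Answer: 5*I*sqrt(62702)/8 ≈ 156.5*I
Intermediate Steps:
E(w, O) = 16
K(F, p) = 2*p
sqrt(-24493 + 1/K(172, E(10, -7))) = sqrt(-24493 + 1/(2*16)) = sqrt(-24493 + 1/32) = sqrt(-783775/32) = 5*I*sqrt(62702)/8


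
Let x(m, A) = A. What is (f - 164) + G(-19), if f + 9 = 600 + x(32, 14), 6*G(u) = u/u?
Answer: 2647/6 ≈ 441.17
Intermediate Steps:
G(u) = ⅙ (G(u) = (u/u)/6 = (⅙)*1 = ⅙)
f = 605 (f = -9 + (600 + 14) = -9 + 614 = 605)
(f - 164) + G(-19) = (605 - 164) + ⅙ = 441 + ⅙ = 2647/6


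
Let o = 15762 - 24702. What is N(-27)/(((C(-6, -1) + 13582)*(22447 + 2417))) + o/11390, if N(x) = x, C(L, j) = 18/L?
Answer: -100613230539/128186194528 ≈ -0.78490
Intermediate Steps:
o = -8940
N(-27)/(((C(-6, -1) + 13582)*(22447 + 2417))) + o/11390 = -27*1/((22447 + 2417)*(18/(-6) + 13582)) - 8940/11390 = -27*1/(24864*(18*(-⅙) + 13582)) - 8940*1/11390 = -27*1/(24864*(-3 + 13582)) - 894/1139 = -27/(13579*24864) - 894/1139 = -27/337628256 - 894/1139 = -27*1/337628256 - 894/1139 = -9/112542752 - 894/1139 = -100613230539/128186194528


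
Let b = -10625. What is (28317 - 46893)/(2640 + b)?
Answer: 18576/7985 ≈ 2.3264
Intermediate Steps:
(28317 - 46893)/(2640 + b) = (28317 - 46893)/(2640 - 10625) = -18576/(-7985) = -18576*(-1/7985) = 18576/7985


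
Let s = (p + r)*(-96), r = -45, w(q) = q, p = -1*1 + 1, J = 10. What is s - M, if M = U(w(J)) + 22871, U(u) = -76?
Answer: -18475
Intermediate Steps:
p = 0 (p = -1 + 1 = 0)
s = 4320 (s = (0 - 45)*(-96) = -45*(-96) = 4320)
M = 22795 (M = -76 + 22871 = 22795)
s - M = 4320 - 1*22795 = 4320 - 22795 = -18475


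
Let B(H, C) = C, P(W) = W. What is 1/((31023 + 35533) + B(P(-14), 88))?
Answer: 1/66644 ≈ 1.5005e-5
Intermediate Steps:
1/((31023 + 35533) + B(P(-14), 88)) = 1/((31023 + 35533) + 88) = 1/(66556 + 88) = 1/66644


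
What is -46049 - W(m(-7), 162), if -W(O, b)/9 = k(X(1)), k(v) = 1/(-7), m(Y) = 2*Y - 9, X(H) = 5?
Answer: -322352/7 ≈ -46050.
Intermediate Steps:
m(Y) = -9 + 2*Y
k(v) = -⅐
W(O, b) = 9/7 (W(O, b) = -9*(-⅐) = 9/7)
-46049 - W(m(-7), 162) = -46049 - 1*9/7 = -46049 - 9/7 = -322352/7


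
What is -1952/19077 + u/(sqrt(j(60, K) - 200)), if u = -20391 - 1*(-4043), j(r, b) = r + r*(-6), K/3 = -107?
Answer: -1952/19077 + 8174*I*sqrt(5)/25 ≈ -0.10232 + 731.1*I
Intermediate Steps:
K = -321 (K = 3*(-107) = -321)
j(r, b) = -5*r (j(r, b) = r - 6*r = -5*r)
u = -16348 (u = -20391 + 4043 = -16348)
-1952/19077 + u/(sqrt(j(60, K) - 200)) = -1952/19077 - 16348/sqrt(-5*60 - 200) = -1952*1/19077 - 16348/sqrt(-300 - 200) = -1952/19077 - 16348*(-I*sqrt(5)/50) = -1952/19077 - (-8174)*I*sqrt(5)/25 = -1952/19077 + 8174*I*sqrt(5)/25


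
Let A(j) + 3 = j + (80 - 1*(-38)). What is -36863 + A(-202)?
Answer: -36950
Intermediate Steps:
A(j) = 115 + j (A(j) = -3 + (j + (80 - 1*(-38))) = -3 + (j + (80 + 38)) = -3 + (j + 118) = -3 + (118 + j) = 115 + j)
-36863 + A(-202) = -36863 + (115 - 202) = -36863 - 87 = -36950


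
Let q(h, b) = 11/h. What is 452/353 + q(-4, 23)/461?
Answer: 829605/650932 ≈ 1.2745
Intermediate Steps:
452/353 + q(-4, 23)/461 = 452/353 + (11/(-4))/461 = 452*(1/353) + (11*(-1/4))*(1/461) = 452/353 - 11/4*1/461 = 452/353 - 11/1844 = 829605/650932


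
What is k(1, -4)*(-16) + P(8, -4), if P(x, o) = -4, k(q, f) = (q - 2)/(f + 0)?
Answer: -8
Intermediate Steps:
k(q, f) = (-2 + q)/f
k(1, -4)*(-16) + P(8, -4) = ((-2 + 1)/(-4))*(-16) - 4 = -1/4*(-1)*(-16) - 4 = (1/4)*(-16) - 4 = -4 - 4 = -8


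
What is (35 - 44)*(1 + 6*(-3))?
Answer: 153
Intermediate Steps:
(35 - 44)*(1 + 6*(-3)) = -9*(1 - 18) = -9*(-17) = 153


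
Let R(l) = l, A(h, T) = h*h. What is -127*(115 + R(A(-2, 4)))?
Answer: -15113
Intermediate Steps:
A(h, T) = h²
-127*(115 + R(A(-2, 4))) = -127*(115 + (-2)²) = -127*(115 + 4) = -127*119 = -15113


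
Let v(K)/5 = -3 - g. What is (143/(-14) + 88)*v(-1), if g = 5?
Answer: -21780/7 ≈ -3111.4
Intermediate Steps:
v(K) = -40 (v(K) = 5*(-3 - 1*5) = 5*(-3 - 5) = 5*(-8) = -40)
(143/(-14) + 88)*v(-1) = (143/(-14) + 88)*(-40) = (143*(-1/14) + 88)*(-40) = (-143/14 + 88)*(-40) = (1089/14)*(-40) = -21780/7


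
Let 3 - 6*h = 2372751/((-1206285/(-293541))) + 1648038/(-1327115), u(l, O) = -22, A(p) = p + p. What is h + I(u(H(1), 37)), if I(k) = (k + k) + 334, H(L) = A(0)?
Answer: -10239365345795609/106725261185 ≈ -95941.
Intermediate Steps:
A(p) = 2*p
H(L) = 0 (H(L) = 2*0 = 0)
I(k) = 334 + 2*k (I(k) = 2*k + 334 = 334 + 2*k)
h = -10270315671539259/106725261185 (h = ½ - (2372751/((-1206285/(-293541))) + 1648038/(-1327115))/6 = ½ - (2372751/((-1206285*(-1/293541))) + 1648038*(-1/1327115))/6 = ½ - (2372751/(402095/97847) - 1648038/1327115)/6 = ½ - (2372751*(97847/402095) - 1648038/1327115)/6 = ½ - (232166567097/402095 - 1648038/1327115)/6 = ½ - ⅙*61622214205019109/106725261185 = ½ - 20540738068339703/213450522370 = -10270315671539259/106725261185 ≈ -96231.)
h + I(u(H(1), 37)) = -10270315671539259/106725261185 + (334 + 2*(-22)) = -10270315671539259/106725261185 + (334 - 44) = -10270315671539259/106725261185 + 290 = -10239365345795609/106725261185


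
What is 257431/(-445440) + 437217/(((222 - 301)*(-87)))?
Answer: 2218213991/35189760 ≈ 63.036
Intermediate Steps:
257431/(-445440) + 437217/(((222 - 301)*(-87))) = 257431*(-1/445440) + 437217/((-79*(-87))) = -257431/445440 + 437217/6873 = -257431/445440 + 437217*(1/6873) = -257431/445440 + 145739/2291 = 2218213991/35189760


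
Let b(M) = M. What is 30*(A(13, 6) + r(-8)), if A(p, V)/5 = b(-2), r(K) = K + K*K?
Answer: 1380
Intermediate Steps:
r(K) = K + K²
A(p, V) = -10 (A(p, V) = 5*(-2) = -10)
30*(A(13, 6) + r(-8)) = 30*(-10 - 8*(1 - 8)) = 30*(-10 - 8*(-7)) = 30*(-10 + 56) = 30*46 = 1380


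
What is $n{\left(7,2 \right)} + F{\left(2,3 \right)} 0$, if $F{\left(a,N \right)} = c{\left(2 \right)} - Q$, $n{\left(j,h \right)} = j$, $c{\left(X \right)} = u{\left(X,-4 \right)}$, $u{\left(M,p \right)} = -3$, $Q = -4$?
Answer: $7$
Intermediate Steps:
$c{\left(X \right)} = -3$
$F{\left(a,N \right)} = 1$ ($F{\left(a,N \right)} = -3 - -4 = -3 + 4 = 1$)
$n{\left(7,2 \right)} + F{\left(2,3 \right)} 0 = 7 + 1 \cdot 0 = 7 + 0 = 7$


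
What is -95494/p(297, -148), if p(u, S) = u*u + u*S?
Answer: -95494/44253 ≈ -2.1579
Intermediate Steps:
p(u, S) = u² + S*u
-95494/p(297, -148) = -95494*1/(297*(-148 + 297)) = -95494/(297*149) = -95494/44253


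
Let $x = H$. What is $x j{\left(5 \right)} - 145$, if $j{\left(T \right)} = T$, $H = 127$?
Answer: $490$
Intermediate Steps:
$x = 127$
$x j{\left(5 \right)} - 145 = 127 \cdot 5 - 145 = 635 - 145 = 490$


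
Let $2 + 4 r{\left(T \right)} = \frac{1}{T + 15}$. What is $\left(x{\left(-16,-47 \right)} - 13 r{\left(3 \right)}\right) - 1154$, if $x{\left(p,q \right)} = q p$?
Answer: $- \frac{28489}{72} \approx -395.68$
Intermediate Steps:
$x{\left(p,q \right)} = p q$
$r{\left(T \right)} = - \frac{1}{2} + \frac{1}{4 \left(15 + T\right)}$ ($r{\left(T \right)} = - \frac{1}{2} + \frac{1}{4 \left(T + 15\right)} = - \frac{1}{2} + \frac{1}{4 \left(15 + T\right)}$)
$\left(x{\left(-16,-47 \right)} - 13 r{\left(3 \right)}\right) - 1154 = \left(\left(-16\right) \left(-47\right) - 13 \frac{-29 - 6}{4 \left(15 + 3\right)}\right) - 1154 = \left(752 - 13 \frac{-29 - 6}{4 \cdot 18}\right) - 1154 = \left(752 - 13 \cdot \frac{1}{4} \cdot \frac{1}{18} \left(-35\right)\right) - 1154 = \left(752 - - \frac{455}{72}\right) - 1154 = \left(752 + \frac{455}{72}\right) - 1154 = \frac{54599}{72} - 1154 = - \frac{28489}{72}$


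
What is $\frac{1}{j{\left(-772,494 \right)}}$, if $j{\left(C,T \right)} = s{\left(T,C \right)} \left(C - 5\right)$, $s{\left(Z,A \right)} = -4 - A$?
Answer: $- \frac{1}{596736} \approx -1.6758 \cdot 10^{-6}$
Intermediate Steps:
$j{\left(C,T \right)} = \left(-5 + C\right) \left(-4 - C\right)$ ($j{\left(C,T \right)} = \left(-4 - C\right) \left(C - 5\right) = \left(-4 - C\right) \left(-5 + C\right) = \left(-5 + C\right) \left(-4 - C\right)$)
$\frac{1}{j{\left(-772,494 \right)}} = \frac{1}{20 - 772 - \left(-772\right)^{2}} = \frac{1}{20 - 772 - 595984} = \frac{1}{-596736} = - \frac{1}{596736}$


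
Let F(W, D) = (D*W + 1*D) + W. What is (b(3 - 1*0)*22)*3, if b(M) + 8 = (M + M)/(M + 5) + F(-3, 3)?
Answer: -2145/2 ≈ -1072.5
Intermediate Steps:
F(W, D) = D + W + D*W (F(W, D) = (D*W + D) + W = (D + D*W) + W = D + W + D*W)
b(M) = -17 + 2*M/(5 + M) (b(M) = -8 + ((M + M)/(M + 5) + (3 - 3 + 3*(-3))) = -8 + ((2*M)/(5 + M) + (3 - 3 - 9)) = -8 + (2*M/(5 + M) - 9) = -8 + (-9 + 2*M/(5 + M)) = -17 + 2*M/(5 + M))
(b(3 - 1*0)*22)*3 = ((5*(-17 - 3*(3 - 1*0))/(5 + (3 - 1*0)))*22)*3 = ((5*(-17 - 3*(3 + 0))/(5 + (3 + 0)))*22)*3 = ((5*(-17 - 3*3)/(5 + 3))*22)*3 = ((5*(-17 - 9)/8)*22)*3 = ((5*(⅛)*(-26))*22)*3 = -65/4*22*3 = -715/2*3 = -2145/2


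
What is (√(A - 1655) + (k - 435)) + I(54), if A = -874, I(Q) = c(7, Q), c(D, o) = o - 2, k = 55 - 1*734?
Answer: -1062 + 3*I*√281 ≈ -1062.0 + 50.289*I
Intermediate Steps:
k = -679 (k = 55 - 734 = -679)
c(D, o) = -2 + o
I(Q) = -2 + Q
(√(A - 1655) + (k - 435)) + I(54) = (√(-874 - 1655) + (-679 - 435)) + (-2 + 54) = (√(-2529) - 1114) + 52 = (3*I*√281 - 1114) + 52 = (-1114 + 3*I*√281) + 52 = -1062 + 3*I*√281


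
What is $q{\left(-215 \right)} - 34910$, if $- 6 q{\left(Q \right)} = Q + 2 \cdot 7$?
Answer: $- \frac{69753}{2} \approx -34877.0$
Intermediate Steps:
$q{\left(Q \right)} = - \frac{7}{3} - \frac{Q}{6}$ ($q{\left(Q \right)} = - \frac{Q + 2 \cdot 7}{6} = - \frac{Q + 14}{6} = - \frac{14 + Q}{6} = - \frac{7}{3} - \frac{Q}{6}$)
$q{\left(-215 \right)} - 34910 = \left(- \frac{7}{3} - - \frac{215}{6}\right) - 34910 = \left(- \frac{7}{3} + \frac{215}{6}\right) - 34910 = \frac{67}{2} - 34910 = - \frac{69753}{2}$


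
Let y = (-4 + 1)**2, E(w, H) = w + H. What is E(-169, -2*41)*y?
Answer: -2259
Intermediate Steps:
E(w, H) = H + w
y = 9 (y = (-3)**2 = 9)
E(-169, -2*41)*y = (-2*41 - 169)*9 = (-82 - 169)*9 = -251*9 = -2259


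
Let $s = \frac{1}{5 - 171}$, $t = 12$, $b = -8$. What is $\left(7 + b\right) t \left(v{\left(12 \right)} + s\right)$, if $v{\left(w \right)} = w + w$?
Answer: $- \frac{23898}{83} \approx -287.93$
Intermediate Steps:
$v{\left(w \right)} = 2 w$
$s = - \frac{1}{166}$ ($s = \frac{1}{-166} = - \frac{1}{166} \approx -0.0060241$)
$\left(7 + b\right) t \left(v{\left(12 \right)} + s\right) = \left(7 - 8\right) 12 \left(2 \cdot 12 - \frac{1}{166}\right) = \left(-1\right) 12 \left(24 - \frac{1}{166}\right) = \left(-12\right) \frac{3983}{166} = - \frac{23898}{83}$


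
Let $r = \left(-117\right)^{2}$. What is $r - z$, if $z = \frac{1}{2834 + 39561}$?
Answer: $\frac{580345154}{42395} \approx 13689.0$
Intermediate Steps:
$r = 13689$
$z = \frac{1}{42395} \approx 2.3588 \cdot 10^{-5}$
$r - z = 13689 - \frac{1}{42395} = \frac{580345154}{42395}$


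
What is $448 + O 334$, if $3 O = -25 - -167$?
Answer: $\frac{48772}{3} \approx 16257.0$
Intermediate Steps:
$O = \frac{142}{3}$ ($O = \frac{-25 - -167}{3} = \frac{-25 + 167}{3} = \frac{1}{3} \cdot 142 = \frac{142}{3} \approx 47.333$)
$448 + O 334 = 448 + \frac{142}{3} \cdot 334 = 448 + \frac{47428}{3} = \frac{48772}{3}$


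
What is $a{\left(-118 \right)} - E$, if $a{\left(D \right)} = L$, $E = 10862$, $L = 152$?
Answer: $-10710$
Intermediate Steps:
$a{\left(D \right)} = 152$
$a{\left(-118 \right)} - E = 152 - 10862 = -10710$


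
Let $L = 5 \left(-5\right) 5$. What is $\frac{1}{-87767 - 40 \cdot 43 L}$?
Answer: $\frac{1}{127233} \approx 7.8596 \cdot 10^{-6}$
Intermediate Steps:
$L = -125$ ($L = \left(-25\right) 5 = -125$)
$\frac{1}{-87767 - 40 \cdot 43 L} = \frac{1}{-87767 - 40 \cdot 43 \left(-125\right)} = \frac{1}{-87767 - -215000} = \frac{1}{-87767 + 215000} = \frac{1}{127233}$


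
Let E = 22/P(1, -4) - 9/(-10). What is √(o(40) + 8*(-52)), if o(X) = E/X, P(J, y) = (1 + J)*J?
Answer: I*√166281/20 ≈ 20.389*I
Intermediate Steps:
P(J, y) = J*(1 + J)
E = 119/10 (E = 22/((1*(1 + 1))) - 9/(-10) = 22/((1*2)) - 9*(-⅒) = 22/2 + 9/10 = 22*(½) + 9/10 = 11 + 9/10 = 119/10 ≈ 11.900)
o(X) = 119/(10*X)
√(o(40) + 8*(-52)) = √((119/10)/40 + 8*(-52)) = √((119/10)*(1/40) - 416) = √(119/400 - 416) = √(-166281/400) = I*√166281/20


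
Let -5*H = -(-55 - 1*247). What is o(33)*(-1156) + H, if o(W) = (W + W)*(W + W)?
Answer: -25177982/5 ≈ -5.0356e+6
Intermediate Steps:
o(W) = 4*W² (o(W) = (2*W)*(2*W) = 4*W²)
H = -302/5 (H = -(-1)*(-55 - 1*247)/5 = -(-1)*(-55 - 247)/5 = -(-1)*(-302)/5 = -⅕*302 = -302/5 ≈ -60.400)
o(33)*(-1156) + H = (4*33²)*(-1156) - 302/5 = (4*1089)*(-1156) - 302/5 = 4356*(-1156) - 302/5 = -5035536 - 302/5 = -25177982/5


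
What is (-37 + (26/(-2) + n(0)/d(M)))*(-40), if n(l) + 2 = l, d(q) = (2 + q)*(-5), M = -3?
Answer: 2016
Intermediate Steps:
d(q) = -10 - 5*q
n(l) = -2 + l
(-37 + (26/(-2) + n(0)/d(M)))*(-40) = (-37 + (26/(-2) + (-2 + 0)/(-10 - 5*(-3))))*(-40) = (-37 + (26*(-½) - 2/(-10 + 15)))*(-40) = (-37 + (-13 - 2/5))*(-40) = (-37 + (-13 - 2*⅕))*(-40) = (-37 + (-13 - ⅖))*(-40) = (-37 - 67/5)*(-40) = -252/5*(-40) = 2016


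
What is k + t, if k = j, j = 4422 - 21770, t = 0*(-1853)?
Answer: -17348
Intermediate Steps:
t = 0
j = -17348
k = -17348
k + t = -17348 + 0 = -17348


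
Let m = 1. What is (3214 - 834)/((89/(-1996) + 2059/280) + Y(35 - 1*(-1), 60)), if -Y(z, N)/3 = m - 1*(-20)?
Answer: -332533600/7781149 ≈ -42.736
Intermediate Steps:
Y(z, N) = -63 (Y(z, N) = -3*(1 - 1*(-20)) = -3*(1 + 20) = -3*21 = -63)
(3214 - 834)/((89/(-1996) + 2059/280) + Y(35 - 1*(-1), 60)) = (3214 - 834)/((89/(-1996) + 2059/280) - 63) = 2380/((89*(-1/1996) + 2059*(1/280)) - 63) = 2380/((-89/1996 + 2059/280) - 63) = 2380/(1021211/139720 - 63) = 2380/(-7781149/139720) = 2380*(-139720/7781149) = -332533600/7781149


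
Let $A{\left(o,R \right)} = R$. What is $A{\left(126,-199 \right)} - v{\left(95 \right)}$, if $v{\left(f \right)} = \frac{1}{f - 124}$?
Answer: $- \frac{5770}{29} \approx -198.97$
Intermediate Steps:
$v{\left(f \right)} = \frac{1}{-124 + f}$
$A{\left(126,-199 \right)} - v{\left(95 \right)} = -199 - \frac{1}{-124 + 95} = -199 - \frac{1}{-29} = -199 - - \frac{1}{29} = -199 + \frac{1}{29} = - \frac{5770}{29}$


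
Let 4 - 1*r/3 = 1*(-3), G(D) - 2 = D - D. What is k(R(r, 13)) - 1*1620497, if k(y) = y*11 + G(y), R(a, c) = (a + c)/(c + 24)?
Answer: -59957941/37 ≈ -1.6205e+6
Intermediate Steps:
G(D) = 2 (G(D) = 2 + (D - D) = 2 + 0 = 2)
r = 21 (r = 12 - 3*(-3) = 12 + 9 = 21)
R(a, c) = (a + c)/(24 + c)
k(y) = 2 + 11*y (k(y) = y*11 + 2 = 11*y + 2 = 2 + 11*y)
k(R(r, 13)) - 1*1620497 = (2 + 11*((21 + 13)/(24 + 13))) - 1*1620497 = (2 + 11*(34/37)) - 1620497 = (2 + 374/37) - 1620497 = 448/37 - 1620497 = -59957941/37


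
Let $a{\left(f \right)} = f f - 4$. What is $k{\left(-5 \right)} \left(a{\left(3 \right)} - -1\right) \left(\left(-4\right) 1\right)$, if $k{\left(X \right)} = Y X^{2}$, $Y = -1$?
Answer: $600$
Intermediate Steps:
$a{\left(f \right)} = -4 + f^{2}$ ($a{\left(f \right)} = f^{2} - 4 = -4 + f^{2}$)
$k{\left(X \right)} = - X^{2}$
$k{\left(-5 \right)} \left(a{\left(3 \right)} - -1\right) \left(\left(-4\right) 1\right) = - \left(-5\right)^{2} \left(\left(-4 + 3^{2}\right) - -1\right) \left(\left(-4\right) 1\right) = \left(-1\right) 25 \left(\left(-4 + 9\right) + 1\right) \left(-4\right) = - 25 \left(5 + 1\right) \left(-4\right) = \left(-25\right) 6 \left(-4\right) = \left(-150\right) \left(-4\right) = 600$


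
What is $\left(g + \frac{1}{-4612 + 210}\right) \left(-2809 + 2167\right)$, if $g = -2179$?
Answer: $\frac{3079018839}{2201} \approx 1.3989 \cdot 10^{6}$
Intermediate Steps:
$\left(g + \frac{1}{-4612 + 210}\right) \left(-2809 + 2167\right) = \left(-2179 + \frac{1}{-4612 + 210}\right) \left(-2809 + 2167\right) = \left(-2179 + \frac{1}{-4402}\right) \left(-642\right) = \left(-2179 - \frac{1}{4402}\right) \left(-642\right) = \left(- \frac{9591959}{4402}\right) \left(-642\right) = \frac{3079018839}{2201}$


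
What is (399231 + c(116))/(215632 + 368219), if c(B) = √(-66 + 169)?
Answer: 133077/194617 + √103/583851 ≈ 0.68381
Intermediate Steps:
c(B) = √103
(399231 + c(116))/(215632 + 368219) = (399231 + √103)/(215632 + 368219) = (399231 + √103)/583851 = (399231 + √103)*(1/583851) = 133077/194617 + √103/583851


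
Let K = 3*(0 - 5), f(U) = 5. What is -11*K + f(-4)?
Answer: 170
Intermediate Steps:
K = -15 (K = 3*(-5) = -15)
-11*K + f(-4) = -11*(-15) + 5 = 165 + 5 = 170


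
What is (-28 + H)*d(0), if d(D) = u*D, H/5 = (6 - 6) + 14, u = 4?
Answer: 0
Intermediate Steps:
H = 70 (H = 5*((6 - 6) + 14) = 5*(0 + 14) = 5*14 = 70)
d(D) = 4*D
(-28 + H)*d(0) = (-28 + 70)*(4*0) = 42*0 = 0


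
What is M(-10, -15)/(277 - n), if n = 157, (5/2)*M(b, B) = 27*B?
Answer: -27/20 ≈ -1.3500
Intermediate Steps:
M(b, B) = 54*B/5 (M(b, B) = 2*(27*B)/5 = 54*B/5)
M(-10, -15)/(277 - n) = ((54/5)*(-15))/(277 - 1*157) = -162/(277 - 157) = -162/120 = -162*1/120 = -27/20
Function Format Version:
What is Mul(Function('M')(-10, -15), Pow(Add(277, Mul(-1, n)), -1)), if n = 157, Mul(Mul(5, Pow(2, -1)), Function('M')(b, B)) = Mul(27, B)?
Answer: Rational(-27, 20) ≈ -1.3500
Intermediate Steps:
Function('M')(b, B) = Mul(Rational(54, 5), B) (Function('M')(b, B) = Mul(Rational(2, 5), Mul(27, B)) = Mul(Rational(54, 5), B))
Mul(Function('M')(-10, -15), Pow(Add(277, Mul(-1, n)), -1)) = Mul(Mul(Rational(54, 5), -15), Pow(Add(277, Mul(-1, 157)), -1)) = Mul(-162, Pow(Add(277, -157), -1)) = Mul(-162, Pow(120, -1)) = Mul(-162, Rational(1, 120)) = Rational(-27, 20)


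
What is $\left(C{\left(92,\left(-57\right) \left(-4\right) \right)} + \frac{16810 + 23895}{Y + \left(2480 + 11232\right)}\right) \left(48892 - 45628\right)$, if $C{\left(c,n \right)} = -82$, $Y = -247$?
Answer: $- \frac{694203840}{2693} \approx -2.5778 \cdot 10^{5}$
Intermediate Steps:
$\left(C{\left(92,\left(-57\right) \left(-4\right) \right)} + \frac{16810 + 23895}{Y + \left(2480 + 11232\right)}\right) \left(48892 - 45628\right) = \left(-82 + \frac{16810 + 23895}{-247 + \left(2480 + 11232\right)}\right) \left(48892 - 45628\right) = \left(-82 + \frac{40705}{-247 + 13712}\right) 3264 = \left(-82 + \frac{40705}{13465}\right) 3264 = \left(-82 + 40705 \cdot \frac{1}{13465}\right) 3264 = \left(-82 + \frac{8141}{2693}\right) 3264 = \left(- \frac{212685}{2693}\right) 3264 = - \frac{694203840}{2693}$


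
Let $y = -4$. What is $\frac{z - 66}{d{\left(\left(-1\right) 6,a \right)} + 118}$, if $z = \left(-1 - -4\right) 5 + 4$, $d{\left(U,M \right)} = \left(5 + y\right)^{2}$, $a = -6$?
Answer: $- \frac{47}{119} \approx -0.39496$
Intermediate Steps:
$d{\left(U,M \right)} = 1$ ($d{\left(U,M \right)} = \left(5 - 4\right)^{2} = 1^{2} = 1$)
$z = 19$ ($z = \left(-1 + 4\right) 5 + 4 = 3 \cdot 5 + 4 = 15 + 4 = 19$)
$\frac{z - 66}{d{\left(\left(-1\right) 6,a \right)} + 118} = \frac{19 - 66}{1 + 118} = \frac{1}{119} \left(-47\right) = - \frac{47}{119}$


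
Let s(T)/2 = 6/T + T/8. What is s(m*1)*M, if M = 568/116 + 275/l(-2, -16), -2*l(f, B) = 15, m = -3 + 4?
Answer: -33859/87 ≈ -389.18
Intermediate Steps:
m = 1
l(f, B) = -15/2 (l(f, B) = -½*15 = -15/2)
s(T) = 12/T + T/4 (s(T) = 2*(6/T + T/8) = 12/T + T/4)
M = -2764/87 (M = 568/116 + 275/(-15/2) = 568*(1/116) + 275*(-2/15) = 142/29 - 110/3 = -2764/87 ≈ -31.770)
s(m*1)*M = (12/((1*1)) + (1*1)/4)*(-2764/87) = (12/1 + (¼)*1)*(-2764/87) = (12*1 + ¼)*(-2764/87) = (12 + ¼)*(-2764/87) = (49/4)*(-2764/87) = -33859/87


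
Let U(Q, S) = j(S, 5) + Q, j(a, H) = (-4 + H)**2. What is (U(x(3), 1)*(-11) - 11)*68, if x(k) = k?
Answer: -3740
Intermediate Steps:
U(Q, S) = 1 + Q (U(Q, S) = (-4 + 5)**2 + Q = 1**2 + Q = 1 + Q)
(U(x(3), 1)*(-11) - 11)*68 = ((1 + 3)*(-11) - 11)*68 = (4*(-11) - 11)*68 = (-44 - 11)*68 = -55*68 = -3740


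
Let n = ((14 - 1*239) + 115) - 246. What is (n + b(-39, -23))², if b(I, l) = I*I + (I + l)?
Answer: 1216609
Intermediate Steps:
b(I, l) = I + l + I² (b(I, l) = I² + (I + l) = I + l + I²)
n = -356 (n = ((14 - 239) + 115) - 246 = (-225 + 115) - 246 = -110 - 246 = -356)
(n + b(-39, -23))² = (-356 + (-39 - 23 + (-39)²))² = (-356 + (-39 - 23 + 1521))² = (-356 + 1459)² = 1103² = 1216609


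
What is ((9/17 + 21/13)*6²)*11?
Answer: 187704/221 ≈ 849.34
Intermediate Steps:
((9/17 + 21/13)*6²)*11 = ((9*(1/17) + 21*(1/13))*36)*11 = ((9/17 + 21/13)*36)*11 = ((474/221)*36)*11 = (17064/221)*11 = 187704/221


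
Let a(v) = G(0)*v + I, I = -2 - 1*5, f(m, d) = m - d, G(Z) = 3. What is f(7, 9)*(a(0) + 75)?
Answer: -136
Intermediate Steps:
I = -7 (I = -2 - 5 = -7)
a(v) = -7 + 3*v (a(v) = 3*v - 7 = -7 + 3*v)
f(7, 9)*(a(0) + 75) = (7 - 1*9)*((-7 + 3*0) + 75) = (7 - 9)*((-7 + 0) + 75) = -2*(-7 + 75) = -2*68 = -136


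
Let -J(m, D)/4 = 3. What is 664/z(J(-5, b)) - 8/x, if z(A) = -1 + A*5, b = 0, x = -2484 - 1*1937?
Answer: -2935056/269681 ≈ -10.883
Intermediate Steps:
x = -4421 (x = -2484 - 1937 = -4421)
J(m, D) = -12 (J(m, D) = -4*3 = -12)
z(A) = -1 + 5*A
664/z(J(-5, b)) - 8/x = 664/(-1 + 5*(-12)) - 8/(-4421) = 664/(-1 - 60) - 8*(-1/4421) = 664/(-61) + 8/4421 = 664*(-1/61) + 8/4421 = -664/61 + 8/4421 = -2935056/269681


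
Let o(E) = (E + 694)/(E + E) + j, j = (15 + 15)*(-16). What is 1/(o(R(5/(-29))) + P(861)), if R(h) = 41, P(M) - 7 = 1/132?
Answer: -5412/2511325 ≈ -0.0021550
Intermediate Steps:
j = -480 (j = 30*(-16) = -480)
P(M) = 925/132 (P(M) = 7 + 1/132 = 925/132)
o(E) = -480 + (694 + E)/(2*E) (o(E) = (E + 694)/(E + E) - 480 = (694 + E)/((2*E)) - 480 = (694 + E)*(1/(2*E)) - 480 = (694 + E)/(2*E) - 480 = -480 + (694 + E)/(2*E))
1/(o(R(5/(-29))) + P(861)) = 1/((-959/2 + 347/41) + 925/132) = 1/(-38625/82 + 925/132) = 1/(-2511325/5412) = -5412/2511325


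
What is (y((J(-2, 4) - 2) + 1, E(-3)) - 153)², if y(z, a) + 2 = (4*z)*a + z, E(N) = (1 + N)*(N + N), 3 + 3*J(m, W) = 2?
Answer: 436921/9 ≈ 48547.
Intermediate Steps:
J(m, W) = -⅓ (J(m, W) = -1 + (⅓)*2 = -1 + ⅔ = -⅓)
E(N) = 2*N*(1 + N) (E(N) = (1 + N)*(2*N) = 2*N*(1 + N))
y(z, a) = -2 + z + 4*a*z (y(z, a) = -2 + ((4*z)*a + z) = -2 + (4*a*z + z) = -2 + (z + 4*a*z) = -2 + z + 4*a*z)
(y((J(-2, 4) - 2) + 1, E(-3)) - 153)² = ((-2 + ((-⅓ - 2) + 1) + 4*(2*(-3)*(1 - 3))*((-⅓ - 2) + 1)) - 153)² = ((-2 + (-7/3 + 1) + 4*(2*(-3)*(-2))*(-7/3 + 1)) - 153)² = ((-2 - 4/3 + 4*12*(-4/3)) - 153)² = ((-2 - 4/3 - 64) - 153)² = (-202/3 - 153)² = (-661/3)² = 436921/9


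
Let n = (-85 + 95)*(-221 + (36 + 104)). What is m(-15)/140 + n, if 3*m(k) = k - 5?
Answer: -17011/21 ≈ -810.05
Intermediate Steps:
m(k) = -5/3 + k/3 (m(k) = (k - 5)/3 = (-5 + k)/3 = -5/3 + k/3)
n = -810 (n = 10*(-221 + 140) = 10*(-81) = -810)
m(-15)/140 + n = (-5/3 + (⅓)*(-15))/140 - 810 = (-5/3 - 5)*(1/140) - 810 = -20/3*1/140 - 810 = -1/21 - 810 = -17011/21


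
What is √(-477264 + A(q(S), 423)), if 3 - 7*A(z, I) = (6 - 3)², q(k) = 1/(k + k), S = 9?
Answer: 3*I*√2598442/7 ≈ 690.84*I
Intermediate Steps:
q(k) = 1/(2*k)
A(z, I) = -6/7 (A(z, I) = 3/7 - (6 - 3)²/7 = 3/7 - ⅐*3² = 3/7 - ⅐*9 = 3/7 - 9/7 = -6/7)
√(-477264 + A(q(S), 423)) = √(-477264 - 6/7) = √(-3340854/7) = 3*I*√2598442/7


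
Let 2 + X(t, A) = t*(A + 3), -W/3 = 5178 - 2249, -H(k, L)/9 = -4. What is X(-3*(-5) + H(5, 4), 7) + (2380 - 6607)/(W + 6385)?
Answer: 1224443/2402 ≈ 509.76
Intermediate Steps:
H(k, L) = 36 (H(k, L) = -9*(-4) = 36)
W = -8787 (W = -3*(5178 - 2249) = -3*2929 = -8787)
X(t, A) = -2 + t*(3 + A) (X(t, A) = -2 + t*(A + 3) = -2 + t*(3 + A))
X(-3*(-5) + H(5, 4), 7) + (2380 - 6607)/(W + 6385) = (-2 + 3*(-3*(-5) + 36) + 7*(-3*(-5) + 36)) + (2380 - 6607)/(-8787 + 6385) = (-2 + 3*(15 + 36) + 7*(15 + 36)) - 4227/(-2402) = (-2 + 3*51 + 7*51) - 4227*(-1/2402) = (-2 + 153 + 357) + 4227/2402 = 508 + 4227/2402 = 1224443/2402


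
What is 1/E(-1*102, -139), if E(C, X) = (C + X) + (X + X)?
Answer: -1/519 ≈ -0.0019268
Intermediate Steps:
E(C, X) = C + 3*X (E(C, X) = (C + X) + 2*X = C + 3*X)
1/E(-1*102, -139) = 1/(-1*102 + 3*(-139)) = 1/(-102 - 417) = 1/(-519) = -1/519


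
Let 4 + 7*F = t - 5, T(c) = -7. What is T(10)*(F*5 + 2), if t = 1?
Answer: 26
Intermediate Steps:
F = -8/7 (F = -4/7 + (1 - 5)/7 = -4/7 + (1/7)*(-4) = -4/7 - 4/7 = -8/7 ≈ -1.1429)
T(10)*(F*5 + 2) = -7*(-8/7*5 + 2) = -7*(-40/7 + 2) = -7*(-26/7) = 26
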